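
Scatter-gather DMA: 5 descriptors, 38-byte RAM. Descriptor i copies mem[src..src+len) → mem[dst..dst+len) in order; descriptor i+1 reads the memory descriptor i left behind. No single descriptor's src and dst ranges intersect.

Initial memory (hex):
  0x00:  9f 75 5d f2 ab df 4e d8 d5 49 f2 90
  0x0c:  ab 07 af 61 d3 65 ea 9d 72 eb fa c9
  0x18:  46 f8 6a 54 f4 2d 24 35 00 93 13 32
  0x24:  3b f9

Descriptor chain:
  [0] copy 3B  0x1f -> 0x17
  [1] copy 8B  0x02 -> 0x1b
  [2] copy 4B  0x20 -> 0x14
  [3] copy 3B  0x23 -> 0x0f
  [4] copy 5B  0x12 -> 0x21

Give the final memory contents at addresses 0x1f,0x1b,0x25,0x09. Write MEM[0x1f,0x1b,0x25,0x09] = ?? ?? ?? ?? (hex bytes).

MEM[0x1f,0x1b,0x25,0x09] = 4e 5d 49 49

  after D0: wrote 3B at 0x17 = 350093
  after D1: wrote 8B at 0x1b = 5df2abdf4ed8d549
  after D2: wrote 4B at 0x14 = d8d54932
  after D3: wrote 3B at 0x0f = 323bf9
  after D4: wrote 5B at 0x21 = ea9dd8d549
query mem[0x1f]=0x4e, mem[0x1b]=0x5d, mem[0x25]=0x49, mem[0x09]=0x49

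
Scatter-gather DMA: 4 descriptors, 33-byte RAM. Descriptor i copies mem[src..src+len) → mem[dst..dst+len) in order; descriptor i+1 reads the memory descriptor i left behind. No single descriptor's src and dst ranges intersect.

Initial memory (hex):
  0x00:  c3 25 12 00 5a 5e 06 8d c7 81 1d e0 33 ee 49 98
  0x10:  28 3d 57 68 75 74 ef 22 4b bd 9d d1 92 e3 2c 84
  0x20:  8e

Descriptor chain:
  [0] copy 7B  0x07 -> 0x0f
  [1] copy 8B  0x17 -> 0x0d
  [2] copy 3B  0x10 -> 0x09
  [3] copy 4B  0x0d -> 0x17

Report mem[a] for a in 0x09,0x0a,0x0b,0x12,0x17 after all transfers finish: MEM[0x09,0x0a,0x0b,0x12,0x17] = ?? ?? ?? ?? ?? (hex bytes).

  after D0: wrote 7B at 0x0f = 8dc7811de033ee
  after D1: wrote 8B at 0x0d = 224bbd9dd192e32c
  after D2: wrote 3B at 0x09 = 9dd192
  after D3: wrote 4B at 0x17 = 224bbd9d
query mem[0x09]=0x9d, mem[0x0a]=0xd1, mem[0x0b]=0x92, mem[0x12]=0x92, mem[0x17]=0x22

MEM[0x09,0x0a,0x0b,0x12,0x17] = 9d d1 92 92 22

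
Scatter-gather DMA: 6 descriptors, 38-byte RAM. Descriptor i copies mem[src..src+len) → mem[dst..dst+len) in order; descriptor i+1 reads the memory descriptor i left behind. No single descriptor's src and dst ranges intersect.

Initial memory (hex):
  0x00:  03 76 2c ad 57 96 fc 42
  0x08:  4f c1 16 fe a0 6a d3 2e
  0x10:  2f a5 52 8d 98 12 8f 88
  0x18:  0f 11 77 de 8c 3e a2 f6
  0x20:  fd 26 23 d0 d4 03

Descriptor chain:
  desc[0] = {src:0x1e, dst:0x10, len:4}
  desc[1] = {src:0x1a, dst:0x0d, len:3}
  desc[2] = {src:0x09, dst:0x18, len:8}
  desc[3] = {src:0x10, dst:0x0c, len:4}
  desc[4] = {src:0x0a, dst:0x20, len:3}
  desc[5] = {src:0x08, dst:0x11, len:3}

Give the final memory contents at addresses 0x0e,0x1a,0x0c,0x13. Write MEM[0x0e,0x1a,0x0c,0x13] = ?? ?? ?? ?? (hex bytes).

D0: mem[0x10..0x13] <- [a2 f6 fd 26]
D1: mem[0x0d..0x0f] <- [77 de 8c]
D2: mem[0x18..0x1f] <- [c1 16 fe a0 77 de 8c a2]
D3: mem[0x0c..0x0f] <- [a2 f6 fd 26]
D4: mem[0x20..0x22] <- [16 fe a2]
D5: mem[0x11..0x13] <- [4f c1 16]
query mem[0x0e]=0xfd, mem[0x1a]=0xfe, mem[0x0c]=0xa2, mem[0x13]=0x16

MEM[0x0e,0x1a,0x0c,0x13] = fd fe a2 16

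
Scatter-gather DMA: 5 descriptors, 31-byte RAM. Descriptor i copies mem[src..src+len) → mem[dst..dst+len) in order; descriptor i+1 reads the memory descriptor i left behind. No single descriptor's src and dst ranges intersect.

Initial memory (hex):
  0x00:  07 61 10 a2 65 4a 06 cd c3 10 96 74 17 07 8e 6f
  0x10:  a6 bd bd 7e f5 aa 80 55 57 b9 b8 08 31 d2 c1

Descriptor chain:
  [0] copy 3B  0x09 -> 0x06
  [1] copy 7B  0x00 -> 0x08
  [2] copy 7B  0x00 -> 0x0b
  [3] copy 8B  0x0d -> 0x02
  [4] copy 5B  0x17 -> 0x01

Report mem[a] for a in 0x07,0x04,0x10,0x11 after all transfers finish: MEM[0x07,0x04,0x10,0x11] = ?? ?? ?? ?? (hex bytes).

  after D0: wrote 3B at 0x06 = 109674
  after D1: wrote 7B at 0x08 = 076110a2654a10
  after D2: wrote 7B at 0x0b = 076110a2654a10
  after D3: wrote 8B at 0x02 = 10a2654a10bd7ef5
  after D4: wrote 5B at 0x01 = 5557b9b808
query mem[0x07]=0xbd, mem[0x04]=0xb8, mem[0x10]=0x4a, mem[0x11]=0x10

MEM[0x07,0x04,0x10,0x11] = bd b8 4a 10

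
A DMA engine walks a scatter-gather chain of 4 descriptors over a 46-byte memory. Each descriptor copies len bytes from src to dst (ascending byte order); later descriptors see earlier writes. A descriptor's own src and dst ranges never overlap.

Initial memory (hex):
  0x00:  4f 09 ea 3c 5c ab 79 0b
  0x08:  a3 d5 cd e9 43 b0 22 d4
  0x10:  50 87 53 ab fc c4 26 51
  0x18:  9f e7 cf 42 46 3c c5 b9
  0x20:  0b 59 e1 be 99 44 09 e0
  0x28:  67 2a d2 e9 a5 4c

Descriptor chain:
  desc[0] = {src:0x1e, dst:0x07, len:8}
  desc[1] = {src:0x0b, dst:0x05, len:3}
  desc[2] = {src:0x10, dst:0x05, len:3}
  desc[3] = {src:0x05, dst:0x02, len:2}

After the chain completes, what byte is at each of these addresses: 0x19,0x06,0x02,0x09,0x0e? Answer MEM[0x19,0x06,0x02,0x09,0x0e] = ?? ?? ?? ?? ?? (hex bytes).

[0] 0x1e->0x07 len=8 : c5 b9 0b 59 e1 be 99 44
[1] 0x0b->0x05 len=3 : e1 be 99
[2] 0x10->0x05 len=3 : 50 87 53
[3] 0x05->0x02 len=2 : 50 87
query mem[0x19]=0xe7, mem[0x06]=0x87, mem[0x02]=0x50, mem[0x09]=0x0b, mem[0x0e]=0x44

MEM[0x19,0x06,0x02,0x09,0x0e] = e7 87 50 0b 44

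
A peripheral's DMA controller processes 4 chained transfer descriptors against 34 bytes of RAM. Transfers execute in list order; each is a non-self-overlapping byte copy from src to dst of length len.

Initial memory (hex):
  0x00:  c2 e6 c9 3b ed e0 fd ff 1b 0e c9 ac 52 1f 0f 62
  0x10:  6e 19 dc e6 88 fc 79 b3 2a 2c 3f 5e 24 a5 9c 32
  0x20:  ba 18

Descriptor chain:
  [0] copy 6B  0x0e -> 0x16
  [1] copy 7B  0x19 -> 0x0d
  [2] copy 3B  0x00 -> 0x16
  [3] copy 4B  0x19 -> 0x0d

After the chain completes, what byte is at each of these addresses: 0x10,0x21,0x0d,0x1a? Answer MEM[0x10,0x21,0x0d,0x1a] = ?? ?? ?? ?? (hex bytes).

D0: mem[0x16..0x1b] <- [0f 62 6e 19 dc e6]
D1: mem[0x0d..0x13] <- [19 dc e6 24 a5 9c 32]
D2: mem[0x16..0x18] <- [c2 e6 c9]
D3: mem[0x0d..0x10] <- [19 dc e6 24]
query mem[0x10]=0x24, mem[0x21]=0x18, mem[0x0d]=0x19, mem[0x1a]=0xdc

MEM[0x10,0x21,0x0d,0x1a] = 24 18 19 dc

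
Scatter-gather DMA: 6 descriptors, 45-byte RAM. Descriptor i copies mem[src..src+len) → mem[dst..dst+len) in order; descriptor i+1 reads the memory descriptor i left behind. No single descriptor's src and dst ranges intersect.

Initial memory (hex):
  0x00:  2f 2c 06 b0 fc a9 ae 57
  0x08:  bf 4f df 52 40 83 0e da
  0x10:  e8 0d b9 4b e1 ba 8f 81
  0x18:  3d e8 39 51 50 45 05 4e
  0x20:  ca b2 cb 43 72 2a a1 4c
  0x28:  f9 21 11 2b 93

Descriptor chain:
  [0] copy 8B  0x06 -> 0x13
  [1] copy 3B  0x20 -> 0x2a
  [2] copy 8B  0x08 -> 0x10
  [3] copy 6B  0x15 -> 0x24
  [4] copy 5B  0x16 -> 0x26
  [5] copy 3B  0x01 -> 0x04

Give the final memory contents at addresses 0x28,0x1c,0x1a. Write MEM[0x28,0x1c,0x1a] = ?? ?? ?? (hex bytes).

#0 dst[0x13+8] := {0xae,0x57,0xbf,0x4f,0xdf,0x52,0x40,0x83}
#1 dst[0x2a+3] := {0xca,0xb2,0xcb}
#2 dst[0x10+8] := {0xbf,0x4f,0xdf,0x52,0x40,0x83,0x0e,0xda}
#3 dst[0x24+6] := {0x83,0x0e,0xda,0x52,0x40,0x83}
#4 dst[0x26+5] := {0x0e,0xda,0x52,0x40,0x83}
#5 dst[0x04+3] := {0x2c,0x06,0xb0}
query mem[0x28]=0x52, mem[0x1c]=0x50, mem[0x1a]=0x83

MEM[0x28,0x1c,0x1a] = 52 50 83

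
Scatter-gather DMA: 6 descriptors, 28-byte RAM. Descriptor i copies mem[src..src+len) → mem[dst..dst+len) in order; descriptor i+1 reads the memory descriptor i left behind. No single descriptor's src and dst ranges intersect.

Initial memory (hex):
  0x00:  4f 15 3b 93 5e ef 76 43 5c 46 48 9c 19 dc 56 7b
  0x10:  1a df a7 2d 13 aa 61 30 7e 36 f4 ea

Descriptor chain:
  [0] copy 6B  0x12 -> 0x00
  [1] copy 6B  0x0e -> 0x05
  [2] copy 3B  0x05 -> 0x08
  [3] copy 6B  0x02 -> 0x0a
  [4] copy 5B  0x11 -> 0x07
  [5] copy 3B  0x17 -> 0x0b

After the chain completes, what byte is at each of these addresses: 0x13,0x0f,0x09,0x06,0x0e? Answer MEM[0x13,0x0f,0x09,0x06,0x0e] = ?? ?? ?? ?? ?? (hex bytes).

[0] 0x12->0x00 len=6 : a7 2d 13 aa 61 30
[1] 0x0e->0x05 len=6 : 56 7b 1a df a7 2d
[2] 0x05->0x08 len=3 : 56 7b 1a
[3] 0x02->0x0a len=6 : 13 aa 61 56 7b 1a
[4] 0x11->0x07 len=5 : df a7 2d 13 aa
[5] 0x17->0x0b len=3 : 30 7e 36
query mem[0x13]=0x2d, mem[0x0f]=0x1a, mem[0x09]=0x2d, mem[0x06]=0x7b, mem[0x0e]=0x7b

MEM[0x13,0x0f,0x09,0x06,0x0e] = 2d 1a 2d 7b 7b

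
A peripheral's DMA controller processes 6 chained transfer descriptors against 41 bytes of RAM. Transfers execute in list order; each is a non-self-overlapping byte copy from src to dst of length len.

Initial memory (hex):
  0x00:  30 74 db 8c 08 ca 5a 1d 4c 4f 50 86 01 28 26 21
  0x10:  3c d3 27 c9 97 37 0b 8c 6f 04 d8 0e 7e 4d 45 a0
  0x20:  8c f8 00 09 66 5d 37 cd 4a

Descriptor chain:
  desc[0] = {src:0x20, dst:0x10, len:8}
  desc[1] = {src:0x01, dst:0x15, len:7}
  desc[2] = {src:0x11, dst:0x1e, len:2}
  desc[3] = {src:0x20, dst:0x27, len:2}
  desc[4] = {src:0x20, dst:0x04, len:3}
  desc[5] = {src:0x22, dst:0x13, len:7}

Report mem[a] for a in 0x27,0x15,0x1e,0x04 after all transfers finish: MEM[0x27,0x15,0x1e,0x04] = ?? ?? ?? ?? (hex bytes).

  after D0: wrote 8B at 0x10 = 8cf80009665d37cd
  after D1: wrote 7B at 0x15 = 74db8c08ca5a1d
  after D2: wrote 2B at 0x1e = f800
  after D3: wrote 2B at 0x27 = 8cf8
  after D4: wrote 3B at 0x04 = 8cf800
  after D5: wrote 7B at 0x13 = 0009665d378cf8
query mem[0x27]=0x8c, mem[0x15]=0x66, mem[0x1e]=0xf8, mem[0x04]=0x8c

MEM[0x27,0x15,0x1e,0x04] = 8c 66 f8 8c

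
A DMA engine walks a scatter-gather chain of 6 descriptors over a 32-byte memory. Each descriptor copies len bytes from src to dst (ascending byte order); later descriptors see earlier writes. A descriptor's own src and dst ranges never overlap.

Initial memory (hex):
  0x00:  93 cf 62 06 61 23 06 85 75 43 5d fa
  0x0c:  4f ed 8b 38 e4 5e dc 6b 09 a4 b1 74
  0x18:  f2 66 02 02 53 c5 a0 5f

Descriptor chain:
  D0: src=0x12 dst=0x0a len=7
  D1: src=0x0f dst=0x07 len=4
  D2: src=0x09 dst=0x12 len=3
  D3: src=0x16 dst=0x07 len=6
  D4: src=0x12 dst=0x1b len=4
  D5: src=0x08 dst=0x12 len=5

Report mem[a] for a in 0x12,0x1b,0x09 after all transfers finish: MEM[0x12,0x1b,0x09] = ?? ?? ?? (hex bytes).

  after D0: wrote 7B at 0x0a = dc6b09a4b174f2
  after D1: wrote 4B at 0x07 = 74f25edc
  after D2: wrote 3B at 0x12 = 5edc6b
  after D3: wrote 6B at 0x07 = b174f2660202
  after D4: wrote 4B at 0x1b = 5edc6ba4
  after D5: wrote 5B at 0x12 = 74f2660202
query mem[0x12]=0x74, mem[0x1b]=0x5e, mem[0x09]=0xf2

MEM[0x12,0x1b,0x09] = 74 5e f2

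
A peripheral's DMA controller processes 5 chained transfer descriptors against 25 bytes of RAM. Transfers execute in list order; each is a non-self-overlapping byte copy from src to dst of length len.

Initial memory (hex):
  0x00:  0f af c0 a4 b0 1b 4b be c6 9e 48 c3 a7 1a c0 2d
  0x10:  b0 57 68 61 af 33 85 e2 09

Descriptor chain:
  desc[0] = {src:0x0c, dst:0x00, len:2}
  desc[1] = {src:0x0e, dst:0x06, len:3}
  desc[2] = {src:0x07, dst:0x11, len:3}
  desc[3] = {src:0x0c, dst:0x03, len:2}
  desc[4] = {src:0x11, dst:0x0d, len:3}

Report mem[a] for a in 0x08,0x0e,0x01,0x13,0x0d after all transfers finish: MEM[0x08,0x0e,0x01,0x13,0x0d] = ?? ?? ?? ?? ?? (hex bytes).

#0 dst[0x00+2] := {0xa7,0x1a}
#1 dst[0x06+3] := {0xc0,0x2d,0xb0}
#2 dst[0x11+3] := {0x2d,0xb0,0x9e}
#3 dst[0x03+2] := {0xa7,0x1a}
#4 dst[0x0d+3] := {0x2d,0xb0,0x9e}
query mem[0x08]=0xb0, mem[0x0e]=0xb0, mem[0x01]=0x1a, mem[0x13]=0x9e, mem[0x0d]=0x2d

MEM[0x08,0x0e,0x01,0x13,0x0d] = b0 b0 1a 9e 2d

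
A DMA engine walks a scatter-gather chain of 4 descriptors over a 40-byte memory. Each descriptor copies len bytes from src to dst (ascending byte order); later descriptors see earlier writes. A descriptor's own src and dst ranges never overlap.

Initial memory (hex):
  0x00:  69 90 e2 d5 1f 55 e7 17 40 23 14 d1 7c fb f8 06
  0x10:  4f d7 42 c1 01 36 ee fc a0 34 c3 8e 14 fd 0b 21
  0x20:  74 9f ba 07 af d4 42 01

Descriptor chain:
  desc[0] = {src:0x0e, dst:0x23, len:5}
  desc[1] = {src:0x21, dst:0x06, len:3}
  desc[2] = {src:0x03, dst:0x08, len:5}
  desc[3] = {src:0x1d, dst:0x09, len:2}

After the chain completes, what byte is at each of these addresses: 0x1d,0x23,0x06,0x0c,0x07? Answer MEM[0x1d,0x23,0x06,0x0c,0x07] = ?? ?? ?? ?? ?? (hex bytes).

D0: mem[0x23..0x27] <- [f8 06 4f d7 42]
D1: mem[0x06..0x08] <- [9f ba f8]
D2: mem[0x08..0x0c] <- [d5 1f 55 9f ba]
D3: mem[0x09..0x0a] <- [fd 0b]
query mem[0x1d]=0xfd, mem[0x23]=0xf8, mem[0x06]=0x9f, mem[0x0c]=0xba, mem[0x07]=0xba

MEM[0x1d,0x23,0x06,0x0c,0x07] = fd f8 9f ba ba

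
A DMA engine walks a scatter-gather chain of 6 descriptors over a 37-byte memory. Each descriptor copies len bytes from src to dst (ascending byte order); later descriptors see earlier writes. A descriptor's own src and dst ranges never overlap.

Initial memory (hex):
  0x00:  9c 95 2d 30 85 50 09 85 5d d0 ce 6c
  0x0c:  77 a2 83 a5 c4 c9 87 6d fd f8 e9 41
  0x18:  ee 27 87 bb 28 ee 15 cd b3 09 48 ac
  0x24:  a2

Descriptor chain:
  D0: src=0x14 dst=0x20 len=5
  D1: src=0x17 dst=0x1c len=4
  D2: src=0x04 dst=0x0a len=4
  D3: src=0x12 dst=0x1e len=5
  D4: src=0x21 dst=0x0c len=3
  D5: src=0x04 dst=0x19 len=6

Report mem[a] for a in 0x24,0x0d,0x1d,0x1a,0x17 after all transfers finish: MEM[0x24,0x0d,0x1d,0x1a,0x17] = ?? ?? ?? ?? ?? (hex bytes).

#0 dst[0x20+5] := {0xfd,0xf8,0xe9,0x41,0xee}
#1 dst[0x1c+4] := {0x41,0xee,0x27,0x87}
#2 dst[0x0a+4] := {0x85,0x50,0x09,0x85}
#3 dst[0x1e+5] := {0x87,0x6d,0xfd,0xf8,0xe9}
#4 dst[0x0c+3] := {0xf8,0xe9,0x41}
#5 dst[0x19+6] := {0x85,0x50,0x09,0x85,0x5d,0xd0}
query mem[0x24]=0xee, mem[0x0d]=0xe9, mem[0x1d]=0x5d, mem[0x1a]=0x50, mem[0x17]=0x41

MEM[0x24,0x0d,0x1d,0x1a,0x17] = ee e9 5d 50 41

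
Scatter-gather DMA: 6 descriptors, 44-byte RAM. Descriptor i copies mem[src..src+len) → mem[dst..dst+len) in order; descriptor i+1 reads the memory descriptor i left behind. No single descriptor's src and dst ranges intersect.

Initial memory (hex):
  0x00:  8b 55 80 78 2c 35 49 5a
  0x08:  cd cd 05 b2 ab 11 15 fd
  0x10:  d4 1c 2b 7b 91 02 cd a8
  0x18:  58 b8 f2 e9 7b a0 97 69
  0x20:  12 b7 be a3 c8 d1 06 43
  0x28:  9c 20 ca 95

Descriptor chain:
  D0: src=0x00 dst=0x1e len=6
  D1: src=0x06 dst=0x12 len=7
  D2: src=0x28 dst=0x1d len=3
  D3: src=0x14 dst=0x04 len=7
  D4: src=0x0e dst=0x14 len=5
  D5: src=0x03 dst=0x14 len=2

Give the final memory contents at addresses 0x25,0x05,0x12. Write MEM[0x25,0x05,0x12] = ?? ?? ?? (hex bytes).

#0 dst[0x1e+6] := {0x8b,0x55,0x80,0x78,0x2c,0x35}
#1 dst[0x12+7] := {0x49,0x5a,0xcd,0xcd,0x05,0xb2,0xab}
#2 dst[0x1d+3] := {0x9c,0x20,0xca}
#3 dst[0x04+7] := {0xcd,0xcd,0x05,0xb2,0xab,0xb8,0xf2}
#4 dst[0x14+5] := {0x15,0xfd,0xd4,0x1c,0x49}
#5 dst[0x14+2] := {0x78,0xcd}
query mem[0x25]=0xd1, mem[0x05]=0xcd, mem[0x12]=0x49

MEM[0x25,0x05,0x12] = d1 cd 49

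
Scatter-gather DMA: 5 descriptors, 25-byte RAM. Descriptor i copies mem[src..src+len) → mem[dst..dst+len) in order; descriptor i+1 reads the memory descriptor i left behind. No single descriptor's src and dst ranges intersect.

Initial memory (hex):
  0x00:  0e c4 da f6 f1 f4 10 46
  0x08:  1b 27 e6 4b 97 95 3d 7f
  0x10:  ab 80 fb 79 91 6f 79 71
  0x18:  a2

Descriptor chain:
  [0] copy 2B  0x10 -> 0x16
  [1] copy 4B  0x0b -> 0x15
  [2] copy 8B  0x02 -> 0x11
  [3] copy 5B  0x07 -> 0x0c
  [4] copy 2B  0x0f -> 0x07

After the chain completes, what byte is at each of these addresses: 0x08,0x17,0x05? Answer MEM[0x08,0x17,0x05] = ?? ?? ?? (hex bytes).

MEM[0x08,0x17,0x05] = 4b 1b f4

D0: mem[0x16..0x17] <- [ab 80]
D1: mem[0x15..0x18] <- [4b 97 95 3d]
D2: mem[0x11..0x18] <- [da f6 f1 f4 10 46 1b 27]
D3: mem[0x0c..0x10] <- [46 1b 27 e6 4b]
D4: mem[0x07..0x08] <- [e6 4b]
query mem[0x08]=0x4b, mem[0x17]=0x1b, mem[0x05]=0xf4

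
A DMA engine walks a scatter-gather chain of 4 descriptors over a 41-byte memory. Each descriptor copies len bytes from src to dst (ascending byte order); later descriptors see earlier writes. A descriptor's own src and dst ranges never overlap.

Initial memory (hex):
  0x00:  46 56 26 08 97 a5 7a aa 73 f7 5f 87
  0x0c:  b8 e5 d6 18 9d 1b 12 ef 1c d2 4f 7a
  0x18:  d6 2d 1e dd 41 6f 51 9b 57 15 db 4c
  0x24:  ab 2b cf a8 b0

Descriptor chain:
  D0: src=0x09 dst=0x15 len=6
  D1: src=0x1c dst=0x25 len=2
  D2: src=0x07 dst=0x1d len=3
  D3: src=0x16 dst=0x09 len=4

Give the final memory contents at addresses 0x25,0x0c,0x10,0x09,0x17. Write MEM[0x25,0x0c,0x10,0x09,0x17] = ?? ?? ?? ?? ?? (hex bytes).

D0: mem[0x15..0x1a] <- [f7 5f 87 b8 e5 d6]
D1: mem[0x25..0x26] <- [41 6f]
D2: mem[0x1d..0x1f] <- [aa 73 f7]
D3: mem[0x09..0x0c] <- [5f 87 b8 e5]
query mem[0x25]=0x41, mem[0x0c]=0xe5, mem[0x10]=0x9d, mem[0x09]=0x5f, mem[0x17]=0x87

MEM[0x25,0x0c,0x10,0x09,0x17] = 41 e5 9d 5f 87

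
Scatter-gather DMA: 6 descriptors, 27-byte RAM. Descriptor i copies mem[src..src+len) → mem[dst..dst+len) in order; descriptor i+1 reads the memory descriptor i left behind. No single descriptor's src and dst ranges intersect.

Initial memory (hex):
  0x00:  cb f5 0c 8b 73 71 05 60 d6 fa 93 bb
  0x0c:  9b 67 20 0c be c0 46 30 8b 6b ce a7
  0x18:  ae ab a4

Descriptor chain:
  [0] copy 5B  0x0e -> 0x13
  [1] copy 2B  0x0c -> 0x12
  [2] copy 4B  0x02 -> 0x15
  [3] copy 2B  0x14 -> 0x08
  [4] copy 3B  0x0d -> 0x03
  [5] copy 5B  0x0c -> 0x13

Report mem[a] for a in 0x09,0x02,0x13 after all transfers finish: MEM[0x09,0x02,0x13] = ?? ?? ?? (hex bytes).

  after D0: wrote 5B at 0x13 = 200cbec046
  after D1: wrote 2B at 0x12 = 9b67
  after D2: wrote 4B at 0x15 = 0c8b7371
  after D3: wrote 2B at 0x08 = 0c0c
  after D4: wrote 3B at 0x03 = 67200c
  after D5: wrote 5B at 0x13 = 9b67200cbe
query mem[0x09]=0x0c, mem[0x02]=0x0c, mem[0x13]=0x9b

MEM[0x09,0x02,0x13] = 0c 0c 9b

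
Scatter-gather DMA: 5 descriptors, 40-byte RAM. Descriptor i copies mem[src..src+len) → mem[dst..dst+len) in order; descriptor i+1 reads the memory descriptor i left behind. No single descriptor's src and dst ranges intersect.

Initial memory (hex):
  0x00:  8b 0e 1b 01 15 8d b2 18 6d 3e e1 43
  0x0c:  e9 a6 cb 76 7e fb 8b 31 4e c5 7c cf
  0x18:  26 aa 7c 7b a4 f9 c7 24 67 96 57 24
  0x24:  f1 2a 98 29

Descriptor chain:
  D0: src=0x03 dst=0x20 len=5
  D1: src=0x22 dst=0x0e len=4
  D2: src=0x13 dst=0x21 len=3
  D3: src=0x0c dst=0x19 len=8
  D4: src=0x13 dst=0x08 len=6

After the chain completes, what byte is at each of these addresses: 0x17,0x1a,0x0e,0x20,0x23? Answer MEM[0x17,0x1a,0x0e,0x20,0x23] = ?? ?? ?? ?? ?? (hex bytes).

  after D0: wrote 5B at 0x20 = 01158db218
  after D1: wrote 4B at 0x0e = 8db2182a
  after D2: wrote 3B at 0x21 = 314ec5
  after D3: wrote 8B at 0x19 = e9a68db2182a8b31
  after D4: wrote 6B at 0x08 = 314ec57ccf26
query mem[0x17]=0xcf, mem[0x1a]=0xa6, mem[0x0e]=0x8d, mem[0x20]=0x31, mem[0x23]=0xc5

MEM[0x17,0x1a,0x0e,0x20,0x23] = cf a6 8d 31 c5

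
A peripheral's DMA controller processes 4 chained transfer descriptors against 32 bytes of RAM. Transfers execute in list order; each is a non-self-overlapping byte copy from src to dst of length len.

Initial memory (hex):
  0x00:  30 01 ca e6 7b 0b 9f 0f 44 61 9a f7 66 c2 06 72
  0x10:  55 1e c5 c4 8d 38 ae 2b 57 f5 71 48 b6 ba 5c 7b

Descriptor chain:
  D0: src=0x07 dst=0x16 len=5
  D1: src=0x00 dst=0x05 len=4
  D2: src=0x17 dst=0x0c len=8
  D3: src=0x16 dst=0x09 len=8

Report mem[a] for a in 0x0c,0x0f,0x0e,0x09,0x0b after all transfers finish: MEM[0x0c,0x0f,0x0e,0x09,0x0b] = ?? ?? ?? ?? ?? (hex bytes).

D0: mem[0x16..0x1a] <- [0f 44 61 9a f7]
D1: mem[0x05..0x08] <- [30 01 ca e6]
D2: mem[0x0c..0x13] <- [44 61 9a f7 48 b6 ba 5c]
D3: mem[0x09..0x10] <- [0f 44 61 9a f7 48 b6 ba]
query mem[0x0c]=0x9a, mem[0x0f]=0xb6, mem[0x0e]=0x48, mem[0x09]=0x0f, mem[0x0b]=0x61

MEM[0x0c,0x0f,0x0e,0x09,0x0b] = 9a b6 48 0f 61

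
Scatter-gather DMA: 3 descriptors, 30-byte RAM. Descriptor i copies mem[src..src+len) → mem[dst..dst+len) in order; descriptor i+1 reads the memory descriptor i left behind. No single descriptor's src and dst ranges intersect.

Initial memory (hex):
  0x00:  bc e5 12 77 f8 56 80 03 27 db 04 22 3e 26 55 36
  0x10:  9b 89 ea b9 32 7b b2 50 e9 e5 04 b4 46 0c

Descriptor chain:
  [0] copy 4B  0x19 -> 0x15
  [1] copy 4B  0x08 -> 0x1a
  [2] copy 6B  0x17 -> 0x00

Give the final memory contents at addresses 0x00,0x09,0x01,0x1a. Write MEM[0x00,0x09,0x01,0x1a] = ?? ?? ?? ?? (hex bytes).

MEM[0x00,0x09,0x01,0x1a] = b4 db 46 27

#0 dst[0x15+4] := {0xe5,0x04,0xb4,0x46}
#1 dst[0x1a+4] := {0x27,0xdb,0x04,0x22}
#2 dst[0x00+6] := {0xb4,0x46,0xe5,0x27,0xdb,0x04}
query mem[0x00]=0xb4, mem[0x09]=0xdb, mem[0x01]=0x46, mem[0x1a]=0x27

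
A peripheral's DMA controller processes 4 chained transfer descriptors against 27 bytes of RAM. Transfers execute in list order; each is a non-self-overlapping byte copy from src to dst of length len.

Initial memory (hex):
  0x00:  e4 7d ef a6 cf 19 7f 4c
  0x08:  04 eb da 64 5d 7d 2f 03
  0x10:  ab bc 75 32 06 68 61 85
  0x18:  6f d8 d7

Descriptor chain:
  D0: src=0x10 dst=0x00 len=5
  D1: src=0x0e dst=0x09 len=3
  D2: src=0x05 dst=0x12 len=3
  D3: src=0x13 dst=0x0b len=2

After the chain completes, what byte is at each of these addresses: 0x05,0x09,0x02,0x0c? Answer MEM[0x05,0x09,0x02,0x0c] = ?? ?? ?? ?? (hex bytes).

MEM[0x05,0x09,0x02,0x0c] = 19 2f 75 4c

  after D0: wrote 5B at 0x00 = abbc753206
  after D1: wrote 3B at 0x09 = 2f03ab
  after D2: wrote 3B at 0x12 = 197f4c
  after D3: wrote 2B at 0x0b = 7f4c
query mem[0x05]=0x19, mem[0x09]=0x2f, mem[0x02]=0x75, mem[0x0c]=0x4c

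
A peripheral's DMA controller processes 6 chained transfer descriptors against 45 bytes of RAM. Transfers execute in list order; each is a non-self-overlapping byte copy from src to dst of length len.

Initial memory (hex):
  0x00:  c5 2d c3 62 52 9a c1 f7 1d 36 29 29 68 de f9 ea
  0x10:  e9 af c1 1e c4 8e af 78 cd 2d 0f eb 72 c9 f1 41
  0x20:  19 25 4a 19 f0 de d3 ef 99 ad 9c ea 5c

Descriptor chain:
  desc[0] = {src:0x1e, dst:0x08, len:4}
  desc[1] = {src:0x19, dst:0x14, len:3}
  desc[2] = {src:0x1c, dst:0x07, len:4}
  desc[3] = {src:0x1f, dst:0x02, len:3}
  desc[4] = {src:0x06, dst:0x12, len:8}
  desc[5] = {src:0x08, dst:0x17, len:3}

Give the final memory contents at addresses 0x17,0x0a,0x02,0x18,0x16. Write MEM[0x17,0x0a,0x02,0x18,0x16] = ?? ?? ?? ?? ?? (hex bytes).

MEM[0x17,0x0a,0x02,0x18,0x16] = c9 41 41 f1 41

#0 dst[0x08+4] := {0xf1,0x41,0x19,0x25}
#1 dst[0x14+3] := {0x2d,0x0f,0xeb}
#2 dst[0x07+4] := {0x72,0xc9,0xf1,0x41}
#3 dst[0x02+3] := {0x41,0x19,0x25}
#4 dst[0x12+8] := {0xc1,0x72,0xc9,0xf1,0x41,0x25,0x68,0xde}
#5 dst[0x17+3] := {0xc9,0xf1,0x41}
query mem[0x17]=0xc9, mem[0x0a]=0x41, mem[0x02]=0x41, mem[0x18]=0xf1, mem[0x16]=0x41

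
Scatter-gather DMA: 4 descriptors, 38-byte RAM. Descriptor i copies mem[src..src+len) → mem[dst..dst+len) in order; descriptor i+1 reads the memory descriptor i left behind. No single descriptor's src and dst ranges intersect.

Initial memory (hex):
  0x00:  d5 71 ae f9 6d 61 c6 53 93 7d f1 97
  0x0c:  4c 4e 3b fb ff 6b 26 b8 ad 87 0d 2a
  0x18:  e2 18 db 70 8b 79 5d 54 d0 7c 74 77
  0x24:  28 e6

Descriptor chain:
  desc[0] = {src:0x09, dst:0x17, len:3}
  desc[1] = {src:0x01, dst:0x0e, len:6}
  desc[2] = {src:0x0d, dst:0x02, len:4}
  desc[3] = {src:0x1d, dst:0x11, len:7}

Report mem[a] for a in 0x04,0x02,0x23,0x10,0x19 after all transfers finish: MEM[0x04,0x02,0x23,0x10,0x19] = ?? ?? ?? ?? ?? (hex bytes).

D0: mem[0x17..0x19] <- [7d f1 97]
D1: mem[0x0e..0x13] <- [71 ae f9 6d 61 c6]
D2: mem[0x02..0x05] <- [4e 71 ae f9]
D3: mem[0x11..0x17] <- [79 5d 54 d0 7c 74 77]
query mem[0x04]=0xae, mem[0x02]=0x4e, mem[0x23]=0x77, mem[0x10]=0xf9, mem[0x19]=0x97

MEM[0x04,0x02,0x23,0x10,0x19] = ae 4e 77 f9 97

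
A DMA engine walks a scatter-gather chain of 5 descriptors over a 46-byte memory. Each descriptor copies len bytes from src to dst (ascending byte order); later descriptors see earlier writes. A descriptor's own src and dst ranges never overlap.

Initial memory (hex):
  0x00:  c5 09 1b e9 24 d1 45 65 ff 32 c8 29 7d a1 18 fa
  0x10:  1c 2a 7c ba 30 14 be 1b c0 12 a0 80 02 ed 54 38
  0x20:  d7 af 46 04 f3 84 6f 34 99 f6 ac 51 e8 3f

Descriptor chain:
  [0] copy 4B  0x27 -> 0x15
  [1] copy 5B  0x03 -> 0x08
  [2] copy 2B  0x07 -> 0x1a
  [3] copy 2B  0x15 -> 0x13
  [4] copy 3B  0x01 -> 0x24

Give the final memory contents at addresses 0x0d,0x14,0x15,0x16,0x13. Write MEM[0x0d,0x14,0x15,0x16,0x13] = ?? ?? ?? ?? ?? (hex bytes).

MEM[0x0d,0x14,0x15,0x16,0x13] = a1 99 34 99 34

D0: mem[0x15..0x18] <- [34 99 f6 ac]
D1: mem[0x08..0x0c] <- [e9 24 d1 45 65]
D2: mem[0x1a..0x1b] <- [65 e9]
D3: mem[0x13..0x14] <- [34 99]
D4: mem[0x24..0x26] <- [09 1b e9]
query mem[0x0d]=0xa1, mem[0x14]=0x99, mem[0x15]=0x34, mem[0x16]=0x99, mem[0x13]=0x34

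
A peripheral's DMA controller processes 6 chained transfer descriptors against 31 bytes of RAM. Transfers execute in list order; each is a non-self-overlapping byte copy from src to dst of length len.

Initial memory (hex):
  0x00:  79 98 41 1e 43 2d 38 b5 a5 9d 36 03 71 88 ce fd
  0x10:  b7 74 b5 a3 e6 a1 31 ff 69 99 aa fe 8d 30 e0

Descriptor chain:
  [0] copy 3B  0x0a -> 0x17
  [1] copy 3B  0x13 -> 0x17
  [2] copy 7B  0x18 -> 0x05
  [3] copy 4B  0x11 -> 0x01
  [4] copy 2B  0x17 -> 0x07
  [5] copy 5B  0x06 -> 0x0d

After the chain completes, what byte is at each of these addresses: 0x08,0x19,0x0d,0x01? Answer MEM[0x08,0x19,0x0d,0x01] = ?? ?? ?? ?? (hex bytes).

MEM[0x08,0x19,0x0d,0x01] = e6 a1 a1 74

  after D0: wrote 3B at 0x17 = 360371
  after D1: wrote 3B at 0x17 = a3e6a1
  after D2: wrote 7B at 0x05 = e6a1aafe8d30e0
  after D3: wrote 4B at 0x01 = 74b5a3e6
  after D4: wrote 2B at 0x07 = a3e6
  after D5: wrote 5B at 0x0d = a1a3e68d30
query mem[0x08]=0xe6, mem[0x19]=0xa1, mem[0x0d]=0xa1, mem[0x01]=0x74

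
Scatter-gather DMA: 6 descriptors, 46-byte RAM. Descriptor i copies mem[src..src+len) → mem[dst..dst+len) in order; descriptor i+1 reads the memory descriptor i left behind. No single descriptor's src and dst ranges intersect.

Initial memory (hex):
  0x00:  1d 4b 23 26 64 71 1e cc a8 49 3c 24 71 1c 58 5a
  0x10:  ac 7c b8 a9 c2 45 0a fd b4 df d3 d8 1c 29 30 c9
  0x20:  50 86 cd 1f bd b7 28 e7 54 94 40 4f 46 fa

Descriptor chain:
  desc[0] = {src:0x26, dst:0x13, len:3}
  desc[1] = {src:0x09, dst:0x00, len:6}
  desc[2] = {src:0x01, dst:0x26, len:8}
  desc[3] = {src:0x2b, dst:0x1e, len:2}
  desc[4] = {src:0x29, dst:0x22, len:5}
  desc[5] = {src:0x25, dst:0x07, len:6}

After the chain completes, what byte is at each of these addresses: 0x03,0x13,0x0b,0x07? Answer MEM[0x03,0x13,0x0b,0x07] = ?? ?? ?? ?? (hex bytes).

MEM[0x03,0x13,0x0b,0x07] = 71 28 1c cc

D0: mem[0x13..0x15] <- [28 e7 54]
D1: mem[0x00..0x05] <- [49 3c 24 71 1c 58]
D2: mem[0x26..0x2d] <- [3c 24 71 1c 58 1e cc a8]
D3: mem[0x1e..0x1f] <- [1e cc]
D4: mem[0x22..0x26] <- [1c 58 1e cc a8]
D5: mem[0x07..0x0c] <- [cc a8 24 71 1c 58]
query mem[0x03]=0x71, mem[0x13]=0x28, mem[0x0b]=0x1c, mem[0x07]=0xcc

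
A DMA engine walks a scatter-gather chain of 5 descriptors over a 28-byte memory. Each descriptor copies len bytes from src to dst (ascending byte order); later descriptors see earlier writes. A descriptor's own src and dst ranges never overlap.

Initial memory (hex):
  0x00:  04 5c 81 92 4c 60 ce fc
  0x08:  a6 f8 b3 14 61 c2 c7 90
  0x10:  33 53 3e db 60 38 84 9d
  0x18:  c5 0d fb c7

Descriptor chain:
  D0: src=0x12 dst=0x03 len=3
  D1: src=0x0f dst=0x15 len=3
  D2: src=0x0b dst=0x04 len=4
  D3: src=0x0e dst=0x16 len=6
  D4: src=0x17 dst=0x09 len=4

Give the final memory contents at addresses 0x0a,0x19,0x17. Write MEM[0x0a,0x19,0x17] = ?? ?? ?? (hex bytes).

[0] 0x12->0x03 len=3 : 3e db 60
[1] 0x0f->0x15 len=3 : 90 33 53
[2] 0x0b->0x04 len=4 : 14 61 c2 c7
[3] 0x0e->0x16 len=6 : c7 90 33 53 3e db
[4] 0x17->0x09 len=4 : 90 33 53 3e
query mem[0x0a]=0x33, mem[0x19]=0x53, mem[0x17]=0x90

MEM[0x0a,0x19,0x17] = 33 53 90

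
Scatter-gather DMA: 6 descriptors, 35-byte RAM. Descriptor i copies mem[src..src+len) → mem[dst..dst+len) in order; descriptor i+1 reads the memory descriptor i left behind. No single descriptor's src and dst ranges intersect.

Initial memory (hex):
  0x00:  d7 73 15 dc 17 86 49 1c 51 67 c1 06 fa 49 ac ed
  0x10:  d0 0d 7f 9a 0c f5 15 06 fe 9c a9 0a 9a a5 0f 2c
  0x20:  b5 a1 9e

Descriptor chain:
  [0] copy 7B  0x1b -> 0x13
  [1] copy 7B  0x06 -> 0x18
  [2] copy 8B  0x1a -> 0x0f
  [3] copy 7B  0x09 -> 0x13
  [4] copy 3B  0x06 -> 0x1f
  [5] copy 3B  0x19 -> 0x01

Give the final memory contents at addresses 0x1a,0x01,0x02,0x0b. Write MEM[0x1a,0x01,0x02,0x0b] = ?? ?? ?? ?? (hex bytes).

MEM[0x1a,0x01,0x02,0x0b] = 51 51 51 06

D0: mem[0x13..0x19] <- [0a 9a a5 0f 2c b5 a1]
D1: mem[0x18..0x1e] <- [49 1c 51 67 c1 06 fa]
D2: mem[0x0f..0x16] <- [51 67 c1 06 fa 2c b5 a1]
D3: mem[0x13..0x19] <- [67 c1 06 fa 49 ac 51]
D4: mem[0x1f..0x21] <- [49 1c 51]
D5: mem[0x01..0x03] <- [51 51 67]
query mem[0x1a]=0x51, mem[0x01]=0x51, mem[0x02]=0x51, mem[0x0b]=0x06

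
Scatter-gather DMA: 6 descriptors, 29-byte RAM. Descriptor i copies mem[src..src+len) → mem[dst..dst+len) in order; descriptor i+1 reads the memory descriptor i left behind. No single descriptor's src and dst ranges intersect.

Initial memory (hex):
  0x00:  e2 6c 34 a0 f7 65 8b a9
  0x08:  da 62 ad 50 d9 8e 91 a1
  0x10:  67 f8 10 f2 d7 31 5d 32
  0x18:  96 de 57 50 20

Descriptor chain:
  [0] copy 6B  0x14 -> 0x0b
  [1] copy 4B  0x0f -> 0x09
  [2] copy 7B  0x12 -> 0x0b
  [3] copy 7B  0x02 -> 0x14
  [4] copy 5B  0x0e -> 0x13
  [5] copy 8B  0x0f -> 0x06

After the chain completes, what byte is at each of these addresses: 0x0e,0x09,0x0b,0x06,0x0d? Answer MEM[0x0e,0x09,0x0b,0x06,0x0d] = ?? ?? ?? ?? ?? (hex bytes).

D0: mem[0x0b..0x10] <- [d7 31 5d 32 96 de]
D1: mem[0x09..0x0c] <- [96 de f8 10]
D2: mem[0x0b..0x11] <- [10 f2 d7 31 5d 32 96]
D3: mem[0x14..0x1a] <- [34 a0 f7 65 8b a9 da]
D4: mem[0x13..0x17] <- [31 5d 32 96 10]
D5: mem[0x06..0x0d] <- [5d 32 96 10 31 5d 32 96]
query mem[0x0e]=0x31, mem[0x09]=0x10, mem[0x0b]=0x5d, mem[0x06]=0x5d, mem[0x0d]=0x96

MEM[0x0e,0x09,0x0b,0x06,0x0d] = 31 10 5d 5d 96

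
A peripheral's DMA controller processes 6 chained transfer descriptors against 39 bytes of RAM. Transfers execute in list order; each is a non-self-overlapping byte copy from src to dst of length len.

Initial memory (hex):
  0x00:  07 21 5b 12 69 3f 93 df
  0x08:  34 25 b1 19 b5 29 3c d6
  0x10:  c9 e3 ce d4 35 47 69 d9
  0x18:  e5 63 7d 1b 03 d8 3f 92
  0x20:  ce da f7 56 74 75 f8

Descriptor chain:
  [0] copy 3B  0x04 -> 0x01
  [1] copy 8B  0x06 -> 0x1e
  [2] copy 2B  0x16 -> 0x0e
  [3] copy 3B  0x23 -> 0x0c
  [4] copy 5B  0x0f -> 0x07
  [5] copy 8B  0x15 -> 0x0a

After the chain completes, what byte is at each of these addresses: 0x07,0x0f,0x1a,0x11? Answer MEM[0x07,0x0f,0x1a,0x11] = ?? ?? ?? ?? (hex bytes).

  after D0: wrote 3B at 0x01 = 693f93
  after D1: wrote 8B at 0x1e = 93df3425b119b529
  after D2: wrote 2B at 0x0e = 69d9
  after D3: wrote 3B at 0x0c = 19b529
  after D4: wrote 5B at 0x07 = d9c9e3ced4
  after D5: wrote 8B at 0x0a = 4769d9e5637d1b03
query mem[0x07]=0xd9, mem[0x0f]=0x7d, mem[0x1a]=0x7d, mem[0x11]=0x03

MEM[0x07,0x0f,0x1a,0x11] = d9 7d 7d 03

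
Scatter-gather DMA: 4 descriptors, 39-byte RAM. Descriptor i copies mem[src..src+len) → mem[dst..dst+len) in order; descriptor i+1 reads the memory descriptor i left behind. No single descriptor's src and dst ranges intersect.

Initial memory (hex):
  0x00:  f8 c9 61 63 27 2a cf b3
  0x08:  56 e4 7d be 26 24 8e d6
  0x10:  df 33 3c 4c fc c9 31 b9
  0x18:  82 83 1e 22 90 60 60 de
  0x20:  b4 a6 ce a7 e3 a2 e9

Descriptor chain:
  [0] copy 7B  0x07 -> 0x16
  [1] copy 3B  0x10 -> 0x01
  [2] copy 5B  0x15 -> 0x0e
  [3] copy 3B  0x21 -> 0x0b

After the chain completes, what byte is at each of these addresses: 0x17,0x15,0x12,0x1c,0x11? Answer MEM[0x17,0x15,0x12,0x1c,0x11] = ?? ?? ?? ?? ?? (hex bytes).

  after D0: wrote 7B at 0x16 = b356e47dbe2624
  after D1: wrote 3B at 0x01 = df333c
  after D2: wrote 5B at 0x0e = c9b356e47d
  after D3: wrote 3B at 0x0b = a6cea7
query mem[0x17]=0x56, mem[0x15]=0xc9, mem[0x12]=0x7d, mem[0x1c]=0x24, mem[0x11]=0xe4

MEM[0x17,0x15,0x12,0x1c,0x11] = 56 c9 7d 24 e4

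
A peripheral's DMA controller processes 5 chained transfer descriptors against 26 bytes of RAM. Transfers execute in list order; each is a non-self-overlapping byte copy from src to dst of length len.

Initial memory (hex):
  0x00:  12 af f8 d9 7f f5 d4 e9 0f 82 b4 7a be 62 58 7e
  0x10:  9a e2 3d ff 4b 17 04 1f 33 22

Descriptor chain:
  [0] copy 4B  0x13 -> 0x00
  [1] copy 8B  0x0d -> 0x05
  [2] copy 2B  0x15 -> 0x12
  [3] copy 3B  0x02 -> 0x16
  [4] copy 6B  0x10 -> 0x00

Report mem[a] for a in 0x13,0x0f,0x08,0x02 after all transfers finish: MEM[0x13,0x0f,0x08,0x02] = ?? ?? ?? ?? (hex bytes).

MEM[0x13,0x0f,0x08,0x02] = 04 7e 9a 17

[0] 0x13->0x00 len=4 : ff 4b 17 04
[1] 0x0d->0x05 len=8 : 62 58 7e 9a e2 3d ff 4b
[2] 0x15->0x12 len=2 : 17 04
[3] 0x02->0x16 len=3 : 17 04 7f
[4] 0x10->0x00 len=6 : 9a e2 17 04 4b 17
query mem[0x13]=0x04, mem[0x0f]=0x7e, mem[0x08]=0x9a, mem[0x02]=0x17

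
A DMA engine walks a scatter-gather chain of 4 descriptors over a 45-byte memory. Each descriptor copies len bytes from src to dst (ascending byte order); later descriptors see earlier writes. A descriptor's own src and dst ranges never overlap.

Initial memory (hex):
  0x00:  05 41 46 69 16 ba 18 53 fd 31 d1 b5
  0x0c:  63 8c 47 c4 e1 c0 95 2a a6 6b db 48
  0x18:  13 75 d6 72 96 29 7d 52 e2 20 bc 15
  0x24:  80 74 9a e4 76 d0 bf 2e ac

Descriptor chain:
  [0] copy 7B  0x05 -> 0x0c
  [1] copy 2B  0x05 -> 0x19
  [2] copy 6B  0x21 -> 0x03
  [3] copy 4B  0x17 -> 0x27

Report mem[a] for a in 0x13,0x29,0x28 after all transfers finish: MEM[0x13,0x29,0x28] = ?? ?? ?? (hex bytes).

MEM[0x13,0x29,0x28] = 2a ba 13

  after D0: wrote 7B at 0x0c = ba1853fd31d1b5
  after D1: wrote 2B at 0x19 = ba18
  after D2: wrote 6B at 0x03 = 20bc1580749a
  after D3: wrote 4B at 0x27 = 4813ba18
query mem[0x13]=0x2a, mem[0x29]=0xba, mem[0x28]=0x13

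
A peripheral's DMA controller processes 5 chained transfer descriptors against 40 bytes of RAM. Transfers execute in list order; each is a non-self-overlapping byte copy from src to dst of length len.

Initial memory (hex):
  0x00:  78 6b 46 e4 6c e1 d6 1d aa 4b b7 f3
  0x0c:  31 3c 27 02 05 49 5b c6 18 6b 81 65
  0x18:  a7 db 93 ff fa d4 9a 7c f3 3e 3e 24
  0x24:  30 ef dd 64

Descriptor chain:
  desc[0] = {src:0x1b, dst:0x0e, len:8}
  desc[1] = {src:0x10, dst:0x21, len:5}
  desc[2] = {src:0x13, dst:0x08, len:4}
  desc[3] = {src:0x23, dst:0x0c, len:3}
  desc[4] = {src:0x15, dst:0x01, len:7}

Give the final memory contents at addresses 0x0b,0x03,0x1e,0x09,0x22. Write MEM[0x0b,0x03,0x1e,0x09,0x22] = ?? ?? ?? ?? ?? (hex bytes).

[0] 0x1b->0x0e len=8 : ff fa d4 9a 7c f3 3e 3e
[1] 0x10->0x21 len=5 : d4 9a 7c f3 3e
[2] 0x13->0x08 len=4 : f3 3e 3e 81
[3] 0x23->0x0c len=3 : 7c f3 3e
[4] 0x15->0x01 len=7 : 3e 81 65 a7 db 93 ff
query mem[0x0b]=0x81, mem[0x03]=0x65, mem[0x1e]=0x9a, mem[0x09]=0x3e, mem[0x22]=0x9a

MEM[0x0b,0x03,0x1e,0x09,0x22] = 81 65 9a 3e 9a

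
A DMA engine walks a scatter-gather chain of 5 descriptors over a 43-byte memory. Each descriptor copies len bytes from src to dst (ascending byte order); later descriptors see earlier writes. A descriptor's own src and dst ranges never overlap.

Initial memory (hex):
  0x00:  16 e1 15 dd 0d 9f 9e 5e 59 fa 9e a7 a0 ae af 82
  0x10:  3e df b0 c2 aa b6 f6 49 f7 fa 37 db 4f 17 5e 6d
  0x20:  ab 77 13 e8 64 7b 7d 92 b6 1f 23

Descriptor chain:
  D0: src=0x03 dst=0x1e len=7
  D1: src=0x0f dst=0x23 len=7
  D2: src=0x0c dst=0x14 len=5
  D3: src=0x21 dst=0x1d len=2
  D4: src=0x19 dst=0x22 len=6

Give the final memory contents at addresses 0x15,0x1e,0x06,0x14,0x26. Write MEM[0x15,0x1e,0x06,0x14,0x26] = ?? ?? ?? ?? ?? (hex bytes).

#0 dst[0x1e+7] := {0xdd,0x0d,0x9f,0x9e,0x5e,0x59,0xfa}
#1 dst[0x23+7] := {0x82,0x3e,0xdf,0xb0,0xc2,0xaa,0xb6}
#2 dst[0x14+5] := {0xa0,0xae,0xaf,0x82,0x3e}
#3 dst[0x1d+2] := {0x9e,0x5e}
#4 dst[0x22+6] := {0xfa,0x37,0xdb,0x4f,0x9e,0x5e}
query mem[0x15]=0xae, mem[0x1e]=0x5e, mem[0x06]=0x9e, mem[0x14]=0xa0, mem[0x26]=0x9e

MEM[0x15,0x1e,0x06,0x14,0x26] = ae 5e 9e a0 9e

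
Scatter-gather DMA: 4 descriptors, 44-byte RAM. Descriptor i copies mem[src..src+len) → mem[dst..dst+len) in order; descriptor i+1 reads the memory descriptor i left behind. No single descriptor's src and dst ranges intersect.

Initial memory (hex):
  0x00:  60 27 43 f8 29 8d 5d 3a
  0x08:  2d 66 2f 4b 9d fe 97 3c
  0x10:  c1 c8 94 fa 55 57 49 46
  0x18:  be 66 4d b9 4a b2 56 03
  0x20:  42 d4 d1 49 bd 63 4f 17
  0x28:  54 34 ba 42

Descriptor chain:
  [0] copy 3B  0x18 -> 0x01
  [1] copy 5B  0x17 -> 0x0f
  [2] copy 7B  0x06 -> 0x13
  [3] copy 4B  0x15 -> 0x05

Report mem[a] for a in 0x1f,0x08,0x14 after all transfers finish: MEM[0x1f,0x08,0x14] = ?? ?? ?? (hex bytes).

#0 dst[0x01+3] := {0xbe,0x66,0x4d}
#1 dst[0x0f+5] := {0x46,0xbe,0x66,0x4d,0xb9}
#2 dst[0x13+7] := {0x5d,0x3a,0x2d,0x66,0x2f,0x4b,0x9d}
#3 dst[0x05+4] := {0x2d,0x66,0x2f,0x4b}
query mem[0x1f]=0x03, mem[0x08]=0x4b, mem[0x14]=0x3a

MEM[0x1f,0x08,0x14] = 03 4b 3a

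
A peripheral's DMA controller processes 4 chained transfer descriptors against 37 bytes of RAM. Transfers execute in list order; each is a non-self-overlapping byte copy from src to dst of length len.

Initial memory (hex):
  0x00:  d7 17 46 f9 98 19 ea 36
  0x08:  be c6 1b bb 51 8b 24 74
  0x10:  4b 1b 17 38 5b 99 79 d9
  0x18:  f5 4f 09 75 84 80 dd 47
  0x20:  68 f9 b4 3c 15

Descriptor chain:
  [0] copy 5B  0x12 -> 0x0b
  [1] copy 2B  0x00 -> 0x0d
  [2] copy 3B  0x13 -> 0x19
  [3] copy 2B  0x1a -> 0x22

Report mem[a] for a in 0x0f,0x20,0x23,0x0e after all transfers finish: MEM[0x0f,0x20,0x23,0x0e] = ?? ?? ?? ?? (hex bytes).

MEM[0x0f,0x20,0x23,0x0e] = 79 68 99 17

[0] 0x12->0x0b len=5 : 17 38 5b 99 79
[1] 0x00->0x0d len=2 : d7 17
[2] 0x13->0x19 len=3 : 38 5b 99
[3] 0x1a->0x22 len=2 : 5b 99
query mem[0x0f]=0x79, mem[0x20]=0x68, mem[0x23]=0x99, mem[0x0e]=0x17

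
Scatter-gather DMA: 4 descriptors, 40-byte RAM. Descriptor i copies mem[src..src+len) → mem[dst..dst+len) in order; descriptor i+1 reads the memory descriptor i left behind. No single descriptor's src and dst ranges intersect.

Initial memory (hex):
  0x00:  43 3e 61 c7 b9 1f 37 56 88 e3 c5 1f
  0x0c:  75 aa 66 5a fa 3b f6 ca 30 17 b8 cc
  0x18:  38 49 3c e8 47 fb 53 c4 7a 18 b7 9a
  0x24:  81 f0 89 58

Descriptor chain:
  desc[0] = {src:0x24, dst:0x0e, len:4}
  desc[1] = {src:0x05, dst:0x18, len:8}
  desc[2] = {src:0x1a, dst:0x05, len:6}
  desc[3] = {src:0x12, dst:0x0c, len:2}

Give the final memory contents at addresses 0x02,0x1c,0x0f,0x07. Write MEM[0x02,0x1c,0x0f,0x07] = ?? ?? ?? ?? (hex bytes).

#0 dst[0x0e+4] := {0x81,0xf0,0x89,0x58}
#1 dst[0x18+8] := {0x1f,0x37,0x56,0x88,0xe3,0xc5,0x1f,0x75}
#2 dst[0x05+6] := {0x56,0x88,0xe3,0xc5,0x1f,0x75}
#3 dst[0x0c+2] := {0xf6,0xca}
query mem[0x02]=0x61, mem[0x1c]=0xe3, mem[0x0f]=0xf0, mem[0x07]=0xe3

MEM[0x02,0x1c,0x0f,0x07] = 61 e3 f0 e3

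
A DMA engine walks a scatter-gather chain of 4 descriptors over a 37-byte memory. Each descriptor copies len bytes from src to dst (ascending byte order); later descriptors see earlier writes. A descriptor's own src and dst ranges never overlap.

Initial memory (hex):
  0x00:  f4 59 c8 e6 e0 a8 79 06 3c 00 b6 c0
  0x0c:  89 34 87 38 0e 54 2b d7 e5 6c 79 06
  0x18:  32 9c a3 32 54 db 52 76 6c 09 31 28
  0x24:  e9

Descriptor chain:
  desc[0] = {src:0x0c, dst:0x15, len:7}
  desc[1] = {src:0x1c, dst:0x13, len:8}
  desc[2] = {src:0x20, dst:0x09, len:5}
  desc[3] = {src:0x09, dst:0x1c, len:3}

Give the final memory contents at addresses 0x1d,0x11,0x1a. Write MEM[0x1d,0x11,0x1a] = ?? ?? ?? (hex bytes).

MEM[0x1d,0x11,0x1a] = 09 54 28

D0: mem[0x15..0x1b] <- [89 34 87 38 0e 54 2b]
D1: mem[0x13..0x1a] <- [54 db 52 76 6c 09 31 28]
D2: mem[0x09..0x0d] <- [6c 09 31 28 e9]
D3: mem[0x1c..0x1e] <- [6c 09 31]
query mem[0x1d]=0x09, mem[0x11]=0x54, mem[0x1a]=0x28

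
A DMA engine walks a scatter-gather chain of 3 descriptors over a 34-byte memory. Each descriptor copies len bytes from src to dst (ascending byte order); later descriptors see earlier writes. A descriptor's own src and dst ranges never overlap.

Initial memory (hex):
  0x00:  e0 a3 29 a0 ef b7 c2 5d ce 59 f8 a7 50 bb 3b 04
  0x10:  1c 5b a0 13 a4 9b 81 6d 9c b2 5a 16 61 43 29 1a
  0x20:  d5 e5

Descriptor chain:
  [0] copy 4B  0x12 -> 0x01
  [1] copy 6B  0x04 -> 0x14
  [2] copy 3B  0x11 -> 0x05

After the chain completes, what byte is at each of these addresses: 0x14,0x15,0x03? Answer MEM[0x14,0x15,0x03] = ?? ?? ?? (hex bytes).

MEM[0x14,0x15,0x03] = 9b b7 a4

  after D0: wrote 4B at 0x01 = a013a49b
  after D1: wrote 6B at 0x14 = 9bb7c25dce59
  after D2: wrote 3B at 0x05 = 5ba013
query mem[0x14]=0x9b, mem[0x15]=0xb7, mem[0x03]=0xa4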